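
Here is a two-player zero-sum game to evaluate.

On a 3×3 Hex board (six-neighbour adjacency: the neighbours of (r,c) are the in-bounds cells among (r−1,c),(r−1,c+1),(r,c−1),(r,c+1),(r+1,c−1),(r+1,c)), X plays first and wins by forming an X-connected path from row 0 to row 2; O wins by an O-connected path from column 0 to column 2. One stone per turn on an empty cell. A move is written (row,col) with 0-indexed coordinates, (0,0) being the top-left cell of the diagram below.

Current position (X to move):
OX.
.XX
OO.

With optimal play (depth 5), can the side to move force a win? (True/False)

X winning at [OX./.XX/OO.]: True

p1 X@[OX./.XX/OO.]: (0,2)[OXX/.XX/OO.]-1 (1,0)[OX./XXX/OO.]-1 (2,2)[OX./.XX/OOX]+1*
p2 O@[OX./.XX/OOX] terminal -1; root [OX./.XX/OO.] d5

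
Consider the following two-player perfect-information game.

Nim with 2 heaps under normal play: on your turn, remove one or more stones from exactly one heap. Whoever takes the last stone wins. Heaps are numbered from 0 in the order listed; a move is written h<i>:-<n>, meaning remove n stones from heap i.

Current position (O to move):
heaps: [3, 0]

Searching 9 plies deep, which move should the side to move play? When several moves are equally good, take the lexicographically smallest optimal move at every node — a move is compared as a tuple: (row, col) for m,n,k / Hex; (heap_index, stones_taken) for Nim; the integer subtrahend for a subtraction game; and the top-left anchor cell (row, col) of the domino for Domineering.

O's best at [(3,0)]: h0:-3

ply 1, O at (3,0) | h0:-1=-1→(2,0); h0:-2=-1→(1,0); h0:-3=+1→(0,0)*
ply 2: (0,0) is terminal -1 (X); from (3,0) depth 9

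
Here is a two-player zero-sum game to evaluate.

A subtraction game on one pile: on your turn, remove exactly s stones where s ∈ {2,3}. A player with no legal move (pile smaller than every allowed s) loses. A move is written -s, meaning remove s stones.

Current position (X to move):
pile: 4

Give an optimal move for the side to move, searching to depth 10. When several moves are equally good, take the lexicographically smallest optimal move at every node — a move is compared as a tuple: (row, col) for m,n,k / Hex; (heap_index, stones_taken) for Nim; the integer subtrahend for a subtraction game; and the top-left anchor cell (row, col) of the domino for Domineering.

ply 1, X at 4 | -2=-1→2; -3=+1→1*
ply 2: 1 is terminal -1 (O); from 4 depth 10

X's best at [4]: -3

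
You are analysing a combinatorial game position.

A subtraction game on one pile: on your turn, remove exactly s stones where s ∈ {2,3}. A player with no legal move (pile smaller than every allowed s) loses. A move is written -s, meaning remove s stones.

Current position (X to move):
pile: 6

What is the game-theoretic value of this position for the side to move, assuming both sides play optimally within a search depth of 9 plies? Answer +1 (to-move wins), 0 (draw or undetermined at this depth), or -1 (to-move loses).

value(6, X) = -1

[6] X move#1: -2:-1/4*, -3:-1/3
[4] O move#2: -2:-1/2, -3:+1/1*
[1] end (terminal -1, X#3); searched 6 to 9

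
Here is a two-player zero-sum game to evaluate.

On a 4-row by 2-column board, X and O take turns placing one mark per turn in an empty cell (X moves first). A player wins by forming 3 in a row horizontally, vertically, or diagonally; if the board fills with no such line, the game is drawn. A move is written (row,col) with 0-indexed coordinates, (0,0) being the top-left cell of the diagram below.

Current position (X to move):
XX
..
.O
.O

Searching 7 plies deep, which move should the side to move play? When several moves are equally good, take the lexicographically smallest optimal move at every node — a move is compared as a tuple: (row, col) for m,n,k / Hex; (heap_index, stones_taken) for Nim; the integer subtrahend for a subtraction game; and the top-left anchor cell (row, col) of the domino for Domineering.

X's best at [XX/../.O/.O]: (1,1)

ply 1, X at XX/../.O/.O | (1,0)=-1→XX/X./.O/.O; (1,1)=+0→XX/.X/.O/.O*; (2,0)=-1→XX/../XO/.O; (3,0)=-1→XX/../.O/XO
ply 2, O at XX/.X/.O/.O | (1,0)=+0→XX/OX/.O/.O*; (2,0)=+0→XX/.X/OO/.O; (3,0)=+0→XX/.X/.O/OO
ply 3, X at XX/OX/.O/.O | (2,0)=+0→XX/OX/XO/.O*; (3,0)=+0→XX/OX/.O/XO
ply 4, O at XX/OX/XO/.O | (3,0)=+0→XX/OX/XO/OO*
ply 5: XX/OX/XO/OO is terminal +0 (X); from XX/../.O/.O depth 7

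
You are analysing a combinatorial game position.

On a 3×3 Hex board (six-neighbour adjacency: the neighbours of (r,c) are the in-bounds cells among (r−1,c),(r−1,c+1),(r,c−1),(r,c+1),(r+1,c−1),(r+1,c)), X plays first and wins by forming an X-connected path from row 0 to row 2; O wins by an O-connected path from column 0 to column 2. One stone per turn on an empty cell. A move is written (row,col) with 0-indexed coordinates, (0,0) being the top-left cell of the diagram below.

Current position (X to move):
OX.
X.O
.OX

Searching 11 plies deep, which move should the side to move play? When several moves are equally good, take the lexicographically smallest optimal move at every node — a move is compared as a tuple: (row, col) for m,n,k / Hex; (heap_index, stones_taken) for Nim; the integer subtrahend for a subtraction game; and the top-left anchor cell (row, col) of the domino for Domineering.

p1 X@[OX./X.O/.OX]: (0,2)[OXX/X.O/.OX]-1 (1,1)[OX./XXO/.OX]-1 (2,0)[OX./X.O/XOX]+1*
p2 O@[OX./X.O/XOX] terminal -1; root [OX./X.O/.OX] d11

X's best at [OX./X.O/.OX]: (2,0)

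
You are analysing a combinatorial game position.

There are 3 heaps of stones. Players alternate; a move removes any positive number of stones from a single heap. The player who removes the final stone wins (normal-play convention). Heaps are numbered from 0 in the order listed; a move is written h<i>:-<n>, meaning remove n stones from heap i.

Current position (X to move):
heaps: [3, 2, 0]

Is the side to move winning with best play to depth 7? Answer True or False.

p1 X@[(3,2,0)]: h0:-1[(2,2,0)]+1* h0:-2[(1,2,0)]-1 h0:-3[(0,2,0)]-1 h1:-1[(3,1,0)]-1 h1:-2[(3,0,0)]-1
p2 O@[(2,2,0)]: h0:-1[(1,2,0)]-1* h0:-2[(0,2,0)]-1 h1:-1[(2,1,0)]-1 h1:-2[(2,0,0)]-1
p3 X@[(1,2,0)]: h0:-1[(0,2,0)]-1 h1:-1[(1,1,0)]+1* h1:-2[(1,0,0)]-1
p4 O@[(1,1,0)]: h0:-1[(0,1,0)]-1* h1:-1[(1,0,0)]-1
p5 X@[(0,1,0)]: h1:-1[(0,0,0)]+1*
p6 O@[(0,0,0)] terminal -1; root [(3,2,0)] d7

X winning at [(3,2,0)]: True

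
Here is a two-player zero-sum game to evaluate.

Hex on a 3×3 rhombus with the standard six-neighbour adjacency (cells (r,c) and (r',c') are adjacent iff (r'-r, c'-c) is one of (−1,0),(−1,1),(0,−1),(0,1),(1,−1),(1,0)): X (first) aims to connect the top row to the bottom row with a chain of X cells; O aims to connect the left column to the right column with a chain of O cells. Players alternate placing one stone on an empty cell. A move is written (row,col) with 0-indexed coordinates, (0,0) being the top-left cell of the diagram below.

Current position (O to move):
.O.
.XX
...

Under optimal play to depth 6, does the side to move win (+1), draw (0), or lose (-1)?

[.O./.XX/...] O move#1: (0,0):-1/OO./.XX/..., (0,2):+1/.OO/.XX/...*, (1,0):-1/.O./OXX/..., (2,0):-1/.O./.XX/O.., (2,1):-1/.O./.XX/.O., (2,2):-1/.O./.XX/..O
[.OO/.XX/...] X move#2: (0,0):-1/XOO/.XX/...*, (1,0):-1/.OO/XXX/..., (2,0):-1/.OO/.XX/X.., (2,1):-1/.OO/.XX/.X., (2,2):-1/.OO/.XX/..X
[XOO/.XX/...] O move#3: (1,0):+1/XOO/OXX/...*, (2,0):-1/XOO/.XX/O.., (2,1):-1/XOO/.XX/.O., (2,2):-1/XOO/.XX/..O
[XOO/OXX/...] end (terminal -1, X#4); searched .O./.XX/... to 6

value(.O./.XX/..., O) = +1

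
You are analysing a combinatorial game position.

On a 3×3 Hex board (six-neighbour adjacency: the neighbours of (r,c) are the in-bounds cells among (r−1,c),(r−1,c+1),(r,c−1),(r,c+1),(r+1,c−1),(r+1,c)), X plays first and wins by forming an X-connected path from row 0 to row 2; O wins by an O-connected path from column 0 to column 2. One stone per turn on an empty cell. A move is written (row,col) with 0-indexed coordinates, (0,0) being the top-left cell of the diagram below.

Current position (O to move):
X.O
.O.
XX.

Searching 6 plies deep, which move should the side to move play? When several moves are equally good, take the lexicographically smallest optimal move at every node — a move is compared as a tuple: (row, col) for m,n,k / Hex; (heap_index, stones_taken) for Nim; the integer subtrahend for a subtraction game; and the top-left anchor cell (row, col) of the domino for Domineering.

ply 1, O at X.O/.O./XX. | (0,1)=-1→XOO/.O./XX.; (1,0)=+1→X.O/OO./XX.*; (1,2)=-1→X.O/.OO/XX.; (2,2)=-1→X.O/.O./XXO
ply 2: X.O/OO./XX. is terminal -1 (X); from X.O/.O./XX. depth 6

O's best at [X.O/.O./XX.]: (1,0)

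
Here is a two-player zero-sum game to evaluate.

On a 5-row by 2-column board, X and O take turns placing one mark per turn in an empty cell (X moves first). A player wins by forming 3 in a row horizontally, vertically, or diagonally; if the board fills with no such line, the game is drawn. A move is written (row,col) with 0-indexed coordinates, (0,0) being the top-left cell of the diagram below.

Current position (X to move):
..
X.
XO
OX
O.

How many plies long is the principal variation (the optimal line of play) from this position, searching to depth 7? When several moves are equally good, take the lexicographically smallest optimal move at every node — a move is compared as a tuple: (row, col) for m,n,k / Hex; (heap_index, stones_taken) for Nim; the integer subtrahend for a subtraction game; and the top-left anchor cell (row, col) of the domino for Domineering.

ply 1, X at ../X./XO/OX/O. | (0,0)=+1→X./X./XO/OX/O.*; (0,1)=+0→.X/X./XO/OX/O.; (1,1)=+0→../XX/XO/OX/O.; (4,1)=+0→../X./XO/OX/OX
ply 2: X./X./XO/OX/O. is terminal -1 (O); from ../X./XO/OX/O. depth 7

PV length from [../X./XO/OX/O.]: 1 ply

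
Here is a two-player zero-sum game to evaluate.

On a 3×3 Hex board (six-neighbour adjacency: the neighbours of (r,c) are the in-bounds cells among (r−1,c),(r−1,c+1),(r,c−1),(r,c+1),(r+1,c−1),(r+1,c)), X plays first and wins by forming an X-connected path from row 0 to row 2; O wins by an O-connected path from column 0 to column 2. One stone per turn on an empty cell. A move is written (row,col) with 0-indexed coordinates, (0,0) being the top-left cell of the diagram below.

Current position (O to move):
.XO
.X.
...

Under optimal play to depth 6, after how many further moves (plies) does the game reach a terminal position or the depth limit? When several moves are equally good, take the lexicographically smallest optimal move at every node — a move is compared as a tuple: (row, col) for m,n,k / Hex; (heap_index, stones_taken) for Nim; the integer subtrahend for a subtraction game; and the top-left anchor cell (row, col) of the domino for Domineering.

ply 1, O at .XO/.X./... | (0,0)=-1→OXO/.X./...*; (1,0)=-1→.XO/OX./...; (1,2)=-1→.XO/.XO/...; (2,0)=-1→.XO/.X./O..; (2,1)=-1→.XO/.X./.O.; (2,2)=-1→.XO/.X./..O
ply 2, X at OXO/.X./... | (1,0)=+1→OXO/XX./...*; (1,2)=+1→OXO/.XX/...; (2,0)=+1→OXO/.X./X..; (2,1)=+1→OXO/.X./.X.; (2,2)=+1→OXO/.X./..X
ply 3, O at OXO/XX./... | (1,2)=-1→OXO/XXO/...*; (2,0)=-1→OXO/XX./O..; (2,1)=-1→OXO/XX./.O.; (2,2)=-1→OXO/XX./..O
ply 4, X at OXO/XXO/... | (2,0)=+1→OXO/XXO/X..*; (2,1)=+1→OXO/XXO/.X.; (2,2)=+1→OXO/XXO/..X
ply 5: OXO/XXO/X.. is terminal -1 (O); from .XO/.X./... depth 6

PV length from [.XO/.X./...]: 4 plies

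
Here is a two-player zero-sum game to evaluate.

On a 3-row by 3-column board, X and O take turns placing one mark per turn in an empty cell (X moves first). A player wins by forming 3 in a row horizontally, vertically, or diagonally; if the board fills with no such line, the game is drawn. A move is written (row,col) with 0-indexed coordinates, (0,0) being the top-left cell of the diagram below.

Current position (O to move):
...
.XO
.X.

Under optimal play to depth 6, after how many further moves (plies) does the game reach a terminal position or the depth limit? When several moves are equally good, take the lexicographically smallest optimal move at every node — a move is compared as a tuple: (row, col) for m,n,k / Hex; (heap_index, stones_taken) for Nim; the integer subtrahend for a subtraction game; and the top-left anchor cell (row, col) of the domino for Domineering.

ply 1, O at .../.XO/.X. | (0,0)=-1→O../.XO/.X.*; (0,1)=-1→.O./.XO/.X.; (0,2)=-1→..O/.XO/.X.; (1,0)=-1→.../OXO/.X.; (2,0)=-1→.../.XO/OX.; (2,2)=-1→.../.XO/.XO
ply 2, X at O../.XO/.X. | (0,1)=+1→OX./.XO/.X.*; (0,2)=+1→O.X/.XO/.X.; (1,0)=+0→O../XXO/.X.; (2,0)=+1→O../.XO/XX.; (2,2)=+1→O../.XO/.XX
ply 3: OX./.XO/.X. is terminal -1 (O); from .../.XO/.X. depth 6

PV length from [.../.XO/.X.]: 2 plies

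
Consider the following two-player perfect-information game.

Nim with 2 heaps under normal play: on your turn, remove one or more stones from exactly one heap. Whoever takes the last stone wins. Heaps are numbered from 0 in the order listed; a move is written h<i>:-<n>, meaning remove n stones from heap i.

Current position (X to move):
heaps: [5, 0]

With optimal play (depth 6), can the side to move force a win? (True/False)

X winning at [(5,0)]: True

[(5,0)] X move#1: h0:-1:-1/(4,0), h0:-2:-1/(3,0), h0:-3:-1/(2,0), h0:-4:-1/(1,0), h0:-5:+1/(0,0)*
[(0,0)] end (terminal -1, O#2); searched (5,0) to 6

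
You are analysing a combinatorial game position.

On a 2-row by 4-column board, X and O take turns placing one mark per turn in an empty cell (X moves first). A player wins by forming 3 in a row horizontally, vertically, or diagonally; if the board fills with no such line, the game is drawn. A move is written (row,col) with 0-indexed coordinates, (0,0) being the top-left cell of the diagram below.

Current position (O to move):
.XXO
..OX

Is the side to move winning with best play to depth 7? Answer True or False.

O winning at [.XXO/..OX]: False

ply 1, O at .XXO/..OX | (0,0)=+0→OXXO/..OX*; (1,0)=-1→.XXO/O.OX; (1,1)=-1→.XXO/.OOX
ply 2, X at OXXO/..OX | (1,0)=+0→OXXO/X.OX*; (1,1)=+0→OXXO/.XOX
ply 3, O at OXXO/X.OX | (1,1)=+0→OXXO/XOOX*
ply 4: OXXO/XOOX is terminal +0 (X); from .XXO/..OX depth 7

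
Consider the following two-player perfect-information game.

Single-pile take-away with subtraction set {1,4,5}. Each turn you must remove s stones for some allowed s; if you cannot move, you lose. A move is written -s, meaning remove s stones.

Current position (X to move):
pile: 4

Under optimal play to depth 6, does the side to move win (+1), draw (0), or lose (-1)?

value(4, X) = +1

[4] X move#1: -1:-1/3, -4:+1/0*
[0] end (terminal -1, O#2); searched 4 to 6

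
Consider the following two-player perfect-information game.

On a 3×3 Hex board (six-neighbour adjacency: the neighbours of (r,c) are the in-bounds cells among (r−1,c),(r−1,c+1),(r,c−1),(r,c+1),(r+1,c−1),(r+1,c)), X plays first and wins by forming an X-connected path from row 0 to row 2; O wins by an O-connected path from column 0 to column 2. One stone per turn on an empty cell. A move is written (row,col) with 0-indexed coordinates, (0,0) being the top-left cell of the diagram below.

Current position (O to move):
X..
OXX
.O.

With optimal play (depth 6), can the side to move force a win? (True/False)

O winning at [X../OXX/.O.]: False

[X../OXX/.O.] O move#1: (0,1):-1/XO./OXX/.O.*, (0,2):-1/X.O/OXX/.O., (2,0):-1/X../OXX/OO., (2,2):-1/X../OXX/.OO
[XO./OXX/.O.] X move#2: (0,2):+1/XOX/OXX/.O.*, (2,0):-1/XO./OXX/XO., (2,2):-1/XO./OXX/.OX
[XOX/OXX/.O.] O move#3: (2,0):-1/XOX/OXX/OO.*, (2,2):-1/XOX/OXX/.OO
[XOX/OXX/OO.] X move#4: (2,2):+1/XOX/OXX/OOX*
[XOX/OXX/OOX] end (terminal -1, O#5); searched X../OXX/.O. to 6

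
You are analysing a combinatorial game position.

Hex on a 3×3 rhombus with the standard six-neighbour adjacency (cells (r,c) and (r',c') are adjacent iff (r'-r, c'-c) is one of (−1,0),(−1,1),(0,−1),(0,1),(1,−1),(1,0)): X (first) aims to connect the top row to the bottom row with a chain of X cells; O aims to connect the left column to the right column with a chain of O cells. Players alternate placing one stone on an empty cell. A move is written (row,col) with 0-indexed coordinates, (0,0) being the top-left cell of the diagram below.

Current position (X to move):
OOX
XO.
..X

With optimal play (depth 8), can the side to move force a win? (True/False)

X winning at [OOX/XO./..X]: True

ply 1, X at OOX/XO./..X | (1,2)=+1→OOX/XOX/..X*; (2,0)=-1→OOX/XO./X.X; (2,1)=-1→OOX/XO./.XX
ply 2: OOX/XOX/..X is terminal -1 (O); from OOX/XO./..X depth 8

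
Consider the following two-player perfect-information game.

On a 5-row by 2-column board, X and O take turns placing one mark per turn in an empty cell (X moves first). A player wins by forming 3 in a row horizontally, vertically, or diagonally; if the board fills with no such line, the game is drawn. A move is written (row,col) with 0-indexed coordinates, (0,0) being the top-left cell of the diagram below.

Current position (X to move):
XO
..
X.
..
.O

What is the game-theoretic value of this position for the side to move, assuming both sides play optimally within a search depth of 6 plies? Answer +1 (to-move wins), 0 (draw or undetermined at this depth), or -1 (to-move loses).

ply 1, X at XO/../X./../.O | (1,0)=+1→XO/X./X./../.O*; (1,1)=+0→XO/.X/X./../.O; (2,1)=+0→XO/../XX/../.O; (3,0)=+1→XO/../X./X./.O; (3,1)=+0→XO/../X./.X/.O; (4,0)=+1→XO/../X./../XO
ply 2: XO/X./X./../.O is terminal -1 (O); from XO/../X./../.O depth 6

value(XO/../X./../.O, X) = +1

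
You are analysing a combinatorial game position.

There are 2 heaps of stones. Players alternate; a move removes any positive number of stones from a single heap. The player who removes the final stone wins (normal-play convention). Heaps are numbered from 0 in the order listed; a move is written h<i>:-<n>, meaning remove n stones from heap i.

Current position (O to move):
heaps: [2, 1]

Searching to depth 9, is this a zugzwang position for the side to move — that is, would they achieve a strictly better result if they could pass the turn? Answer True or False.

ply 1, O at (2,1) | h0:-1=+1→(1,1)*; h0:-2=-1→(0,1); h1:-1=-1→(2,0)
ply 2, X at (1,1) | h0:-1=-1→(0,1)*; h1:-1=-1→(1,0)
ply 3, O at (0,1) | h1:-1=+1→(0,0)*
ply 4: (0,0) is terminal -1 (X); from (2,1) depth 9
suppose O passes — search the same position with X to move:
pass> ply 1, X at (2,1) | h0:-1=+1→(1,1)*; h0:-2=-1→(0,1); h1:-1=-1→(2,0)
pass> ply 2, O at (1,1) | h0:-1=-1→(0,1)*; h1:-1=-1→(1,0)
pass> ply 3, X at (0,1) | h1:-1=+1→(0,0)*
pass> ply 4: (0,0) is terminal -1 (O); from (2,1) depth 9
for O: play +1, pass -1

zugzwang((2,1), O) = False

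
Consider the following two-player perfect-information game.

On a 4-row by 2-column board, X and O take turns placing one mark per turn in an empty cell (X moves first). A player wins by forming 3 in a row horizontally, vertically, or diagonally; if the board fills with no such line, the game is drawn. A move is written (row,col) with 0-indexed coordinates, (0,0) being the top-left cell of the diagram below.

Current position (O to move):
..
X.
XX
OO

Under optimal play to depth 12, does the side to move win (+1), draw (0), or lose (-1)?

p1 O@[../X./XX/OO]: (0,0)[O./X./XX/OO]+0* (0,1)[.O/X./XX/OO]-1 (1,1)[../XO/XX/OO]-1
p2 X@[O./X./XX/OO]: (0,1)[OX/X./XX/OO]+0* (1,1)[O./XX/XX/OO]+0
p3 O@[OX/X./XX/OO]: (1,1)[OX/XO/XX/OO]+0*
p4 X@[OX/XO/XX/OO] terminal +0; root [../X./XX/OO] d12

value(../X./XX/OO, O) = 0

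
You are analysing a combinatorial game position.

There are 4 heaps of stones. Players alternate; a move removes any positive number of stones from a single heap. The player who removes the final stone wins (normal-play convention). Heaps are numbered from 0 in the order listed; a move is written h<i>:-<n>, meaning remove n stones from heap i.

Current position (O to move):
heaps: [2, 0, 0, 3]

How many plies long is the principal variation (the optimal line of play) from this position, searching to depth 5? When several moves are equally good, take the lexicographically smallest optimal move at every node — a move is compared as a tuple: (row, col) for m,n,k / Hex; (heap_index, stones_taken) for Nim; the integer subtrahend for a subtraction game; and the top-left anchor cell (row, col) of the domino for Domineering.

PV length from [(2,0,0,3)]: 5 plies

ply 1, O at (2,0,0,3) | h0:-1=-1→(1,0,0,3); h0:-2=-1→(0,0,0,3); h3:-1=+1→(2,0,0,2)*; h3:-2=-1→(2,0,0,1); h3:-3=-1→(2,0,0,0)
ply 2, X at (2,0,0,2) | h0:-1=-1→(1,0,0,2)*; h0:-2=-1→(0,0,0,2); h3:-1=-1→(2,0,0,1); h3:-2=-1→(2,0,0,0)
ply 3, O at (1,0,0,2) | h0:-1=-1→(0,0,0,2); h3:-1=+1→(1,0,0,1)*; h3:-2=-1→(1,0,0,0)
ply 4, X at (1,0,0,1) | h0:-1=-1→(0,0,0,1)*; h3:-1=-1→(1,0,0,0)
ply 5, O at (0,0,0,1) | h3:-1=+1→(0,0,0,0)*
ply 6: (0,0,0,0) is terminal -1 (X); from (2,0,0,3) depth 5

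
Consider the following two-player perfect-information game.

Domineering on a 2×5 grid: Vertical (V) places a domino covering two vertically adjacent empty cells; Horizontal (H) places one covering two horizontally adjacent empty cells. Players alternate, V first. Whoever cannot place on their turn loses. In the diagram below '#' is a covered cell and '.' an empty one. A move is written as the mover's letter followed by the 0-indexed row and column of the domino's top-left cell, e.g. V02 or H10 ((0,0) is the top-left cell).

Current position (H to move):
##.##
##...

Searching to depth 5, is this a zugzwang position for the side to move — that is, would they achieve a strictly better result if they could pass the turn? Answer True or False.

zugzwang(##.##/##..., H) = False

[##.##/##...] H move#1: H12:+1/##.##/####.*, H13:-1/##.##/##.##
[##.##/####.] end (terminal -1, V#2); searched ##.##/##... to 5
pass branch (V moves first from the same position):
  | [##.##/##...] V move#1: V02:-1/#####/###..*
  | [#####/###..] H move#2: H13:+1/#####/#####*
  | [#####/#####] end (terminal -1, V#3); searched ##.##/##... to 5
H moving scores +1; H passing scores +1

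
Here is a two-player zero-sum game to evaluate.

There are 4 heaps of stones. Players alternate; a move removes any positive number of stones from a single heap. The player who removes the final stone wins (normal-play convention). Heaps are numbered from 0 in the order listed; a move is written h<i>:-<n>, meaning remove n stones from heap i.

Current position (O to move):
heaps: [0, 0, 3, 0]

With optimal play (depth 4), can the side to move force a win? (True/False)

O winning at [(0,0,3,0)]: True

ply 1, O at (0,0,3,0) | h2:-1=-1→(0,0,2,0); h2:-2=-1→(0,0,1,0); h2:-3=+1→(0,0,0,0)*
ply 2: (0,0,0,0) is terminal -1 (X); from (0,0,3,0) depth 4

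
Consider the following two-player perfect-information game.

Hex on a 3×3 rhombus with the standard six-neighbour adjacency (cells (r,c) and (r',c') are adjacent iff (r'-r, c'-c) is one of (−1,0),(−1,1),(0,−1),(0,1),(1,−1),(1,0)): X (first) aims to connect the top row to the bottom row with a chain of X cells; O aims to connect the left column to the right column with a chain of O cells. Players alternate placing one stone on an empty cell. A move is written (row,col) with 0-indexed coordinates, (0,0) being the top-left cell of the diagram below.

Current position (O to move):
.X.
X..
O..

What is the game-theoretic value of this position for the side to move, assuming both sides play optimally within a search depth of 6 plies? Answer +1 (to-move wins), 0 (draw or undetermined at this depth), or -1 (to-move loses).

value(.X./X../O.., O) = +1

p1 O@[.X./X../O..]: (0,0)[OX./X../O..]-1 (0,2)[.XO/X../O..]+1* (1,1)[.X./XO./O..]+1 (1,2)[.X./X.O/O..]+1 (2,1)[.X./X../OO.]+1 (2,2)[.X./X../O.O]+1
p2 X@[.XO/X../O..]: (0,0)[XXO/X../O..]-1* (1,1)[.XO/XX./O..]-1 (1,2)[.XO/X.X/O..]-1 (2,1)[.XO/X../OX.]-1 (2,2)[.XO/X../O.X]-1
p3 O@[XXO/X../O..]: (1,1)[XXO/XO./O..]+1* (1,2)[XXO/X.O/O..]+1 (2,1)[XXO/X../OO.]+1 (2,2)[XXO/X../O.O]+1
p4 X@[XXO/XO./O..] terminal -1; root [.X./X../O..] d6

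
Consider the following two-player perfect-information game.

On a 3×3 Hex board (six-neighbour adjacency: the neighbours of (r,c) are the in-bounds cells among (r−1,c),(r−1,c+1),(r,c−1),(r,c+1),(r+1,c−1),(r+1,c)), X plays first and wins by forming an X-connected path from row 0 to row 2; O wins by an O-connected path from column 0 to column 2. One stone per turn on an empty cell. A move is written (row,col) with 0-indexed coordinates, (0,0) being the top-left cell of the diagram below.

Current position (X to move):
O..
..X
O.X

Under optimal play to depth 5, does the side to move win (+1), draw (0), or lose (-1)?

value(O../..X/O.X, X) = +1

[O../..X/O.X] X move#1: (0,1):+1/OX./..X/O.X*, (0,2):+1/O.X/..X/O.X, (1,0):-1/O../X.X/O.X, (1,1):+1/O../.XX/O.X, (2,1):-1/O../..X/OXX
[OX./..X/O.X] O move#2: (0,2):-1/OXO/..X/O.X*, (1,0):-1/OX./O.X/O.X, (1,1):-1/OX./.OX/O.X, (2,1):-1/OX./..X/OOX
[OXO/..X/O.X] X move#3: (1,0):-1/OXO/X.X/O.X, (1,1):+1/OXO/.XX/O.X*, (2,1):-1/OXO/..X/OXX
[OXO/.XX/O.X] end (terminal -1, O#4); searched O../..X/O.X to 5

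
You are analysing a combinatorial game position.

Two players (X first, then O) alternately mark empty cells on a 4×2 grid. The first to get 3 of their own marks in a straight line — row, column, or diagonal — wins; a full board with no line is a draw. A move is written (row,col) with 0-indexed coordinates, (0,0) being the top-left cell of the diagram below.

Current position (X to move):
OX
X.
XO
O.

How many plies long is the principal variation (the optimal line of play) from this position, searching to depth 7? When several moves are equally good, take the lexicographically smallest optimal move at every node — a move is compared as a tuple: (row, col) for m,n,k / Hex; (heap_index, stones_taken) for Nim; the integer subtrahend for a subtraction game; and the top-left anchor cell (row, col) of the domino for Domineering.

PV length from [OX/X./XO/O.]: 2 plies

ply 1, X at OX/X./XO/O. | (1,1)=+0→OX/XX/XO/O.*; (3,1)=+0→OX/X./XO/OX
ply 2, O at OX/XX/XO/O. | (3,1)=+0→OX/XX/XO/OO*
ply 3: OX/XX/XO/OO is terminal +0 (X); from OX/X./XO/O. depth 7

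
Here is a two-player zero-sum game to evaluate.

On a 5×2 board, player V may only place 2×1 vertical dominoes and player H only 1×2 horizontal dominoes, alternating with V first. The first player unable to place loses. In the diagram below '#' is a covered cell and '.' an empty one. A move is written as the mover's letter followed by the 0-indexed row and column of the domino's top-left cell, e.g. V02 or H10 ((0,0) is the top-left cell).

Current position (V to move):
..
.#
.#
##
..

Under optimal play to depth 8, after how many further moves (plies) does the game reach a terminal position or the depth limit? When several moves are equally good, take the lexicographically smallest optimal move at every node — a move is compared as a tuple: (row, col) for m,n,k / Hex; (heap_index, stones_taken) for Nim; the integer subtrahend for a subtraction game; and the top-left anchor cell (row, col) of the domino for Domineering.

PV length from [../.#/.#/##/..]: 2 plies

ply 1, V at ../.#/.#/##/.. | V00=-1→#./##/.#/##/..*; V10=-1→../##/##/##/..
ply 2, H at #./##/.#/##/.. | H40=+1→#./##/.#/##/##*
ply 3: #./##/.#/##/## is terminal -1 (V); from ../.#/.#/##/.. depth 8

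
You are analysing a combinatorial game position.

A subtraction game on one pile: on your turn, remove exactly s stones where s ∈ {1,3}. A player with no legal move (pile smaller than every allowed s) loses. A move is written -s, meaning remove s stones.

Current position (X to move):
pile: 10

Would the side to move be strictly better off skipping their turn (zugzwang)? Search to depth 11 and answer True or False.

zugzwang(10, X) = True

p1 X@[10]: -1[9]-1* -3[7]-1
p2 O@[9]: -1[8]+1* -3[6]+1
p3 X@[8]: -1[7]-1* -3[5]-1
p4 O@[7]: -1[6]+1* -3[4]+1
p5 X@[6]: -1[5]-1* -3[3]-1
p6 O@[5]: -1[4]+1* -3[2]+1
p7 X@[4]: -1[3]-1* -3[1]-1
p8 O@[3]: -1[2]+1* -3[0]+1
p9 X@[2]: -1[1]-1*
p10 O@[1]: -1[0]+1*
p11 X@[0] terminal -1; root [10] d11
suppose X passes — search the same position with O to move:
pass> p1 O@[10]: -1[9]-1* -3[7]-1
pass> p2 X@[9]: -1[8]+1* -3[6]+1
pass> p3 O@[8]: -1[7]-1* -3[5]-1
pass> p4 X@[7]: -1[6]+1* -3[4]+1
pass> p5 O@[6]: -1[5]-1* -3[3]-1
pass> p6 X@[5]: -1[4]+1* -3[2]+1
pass> p7 O@[4]: -1[3]-1* -3[1]-1
pass> p8 X@[3]: -1[2]+1* -3[0]+1
pass> p9 O@[2]: -1[1]-1*
pass> p10 X@[1]: -1[0]+1*
pass> p11 O@[0] terminal -1; root [10] d11
for X: play -1, pass +1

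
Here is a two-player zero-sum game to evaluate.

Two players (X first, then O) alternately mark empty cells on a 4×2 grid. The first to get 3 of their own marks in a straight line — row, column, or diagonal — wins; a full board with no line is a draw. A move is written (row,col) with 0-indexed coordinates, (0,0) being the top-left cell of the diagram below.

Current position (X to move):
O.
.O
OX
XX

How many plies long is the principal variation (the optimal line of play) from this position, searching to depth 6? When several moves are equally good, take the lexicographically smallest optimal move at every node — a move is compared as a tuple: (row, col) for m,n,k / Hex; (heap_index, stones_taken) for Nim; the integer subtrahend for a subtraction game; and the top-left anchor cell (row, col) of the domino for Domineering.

PV length from [O./.O/OX/XX]: 2 plies

[O./.O/OX/XX] X move#1: (0,1):-1/OX/.O/OX/XX, (1,0):+0/O./XO/OX/XX*
[O./XO/OX/XX] O move#2: (0,1):+0/OO/XO/OX/XX*
[OO/XO/OX/XX] end (terminal +0, X#3); searched O./.O/OX/XX to 6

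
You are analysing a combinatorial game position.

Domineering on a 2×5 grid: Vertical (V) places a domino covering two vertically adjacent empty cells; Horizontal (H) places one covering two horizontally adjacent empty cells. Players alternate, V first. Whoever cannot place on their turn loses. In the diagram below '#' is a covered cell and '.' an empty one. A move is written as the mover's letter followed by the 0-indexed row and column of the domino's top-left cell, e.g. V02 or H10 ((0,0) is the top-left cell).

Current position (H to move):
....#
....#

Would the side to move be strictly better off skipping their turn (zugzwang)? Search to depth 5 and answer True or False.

zugzwang(....#/....#, H) = False

ply 1, H at ....#/....# | H00=-1→##..#/....#; H01=+1→.##.#/....#*; H02=-1→..###/....#; H10=-1→....#/##..#; H11=+1→....#/.##.#; H12=-1→....#/..###
ply 2, V at .##.#/....# | V00=-1→###.#/#...#*; V03=-1→.####/...##
ply 3, H at ###.#/#...# | H11=-1→###.#/###.#; H12=+1→###.#/#.###*
ply 4: ###.#/#.### is terminal -1 (V); from ....#/....# depth 5
pass branch (V moves first from the same position):
  | ply 1, V at ....#/....# | V00=-1→#...#/#...#*; V01=-1→.#..#/.#..#; V02=-1→..#.#/..#.#; V03=-1→...##/...##
  | ply 2, H at #...#/#...# | H01=+1→###.#/#...#*; H02=+1→#.###/#...#; H11=+1→#...#/###.#; H12=+1→#...#/#.###
  | ply 3, V at ###.#/#...# | V03=-1→#####/#..##*
  | ply 4, H at #####/#..## | H11=+1→#####/#####*
  | ply 5: #####/##### is terminal -1 (V); from ....#/....# depth 5
H moving scores +1; H passing scores +1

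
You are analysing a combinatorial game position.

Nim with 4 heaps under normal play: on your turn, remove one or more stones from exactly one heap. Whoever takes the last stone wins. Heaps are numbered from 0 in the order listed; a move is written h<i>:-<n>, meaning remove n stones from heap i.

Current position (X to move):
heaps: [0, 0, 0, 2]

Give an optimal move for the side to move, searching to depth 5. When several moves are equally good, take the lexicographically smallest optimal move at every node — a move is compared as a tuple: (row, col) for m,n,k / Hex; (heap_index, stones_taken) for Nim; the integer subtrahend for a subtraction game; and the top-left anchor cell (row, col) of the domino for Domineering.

X's best at [(0,0,0,2)]: h3:-2

[(0,0,0,2)] X move#1: h3:-1:-1/(0,0,0,1), h3:-2:+1/(0,0,0,0)*
[(0,0,0,0)] end (terminal -1, O#2); searched (0,0,0,2) to 5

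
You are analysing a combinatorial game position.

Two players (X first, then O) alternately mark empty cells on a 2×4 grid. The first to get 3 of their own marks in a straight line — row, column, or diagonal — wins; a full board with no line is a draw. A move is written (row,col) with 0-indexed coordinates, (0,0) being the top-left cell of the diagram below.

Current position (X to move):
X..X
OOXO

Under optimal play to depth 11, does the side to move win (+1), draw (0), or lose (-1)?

p1 X@[X..X/OOXO]: (0,1)[XX.X/OOXO]+0* (0,2)[X.XX/OOXO]+0
p2 O@[XX.X/OOXO]: (0,2)[XXOX/OOXO]+0*
p3 X@[XXOX/OOXO] terminal +0; root [X..X/OOXO] d11

value(X..X/OOXO, X) = 0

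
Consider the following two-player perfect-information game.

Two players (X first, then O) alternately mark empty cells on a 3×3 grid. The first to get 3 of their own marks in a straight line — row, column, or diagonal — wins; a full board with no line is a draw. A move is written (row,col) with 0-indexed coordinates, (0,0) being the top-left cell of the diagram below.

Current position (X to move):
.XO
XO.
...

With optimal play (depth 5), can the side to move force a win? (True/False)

X winning at [.XO/XO./...]: False

p1 X@[.XO/XO./...]: (0,0)[XXO/XO./...]-1 (1,2)[.XO/XOX/...]-1 (2,0)[.XO/XO./X..]+0* (2,1)[.XO/XO./.X.]-1 (2,2)[.XO/XO./..X]-1
p2 O@[.XO/XO./X..]: (0,0)[OXO/XO./X..]+0* (1,2)[.XO/XOO/X..]-1 (2,1)[.XO/XO./XO.]-1 (2,2)[.XO/XO./X.O]-1
p3 X@[OXO/XO./X..]: (1,2)[OXO/XOX/X..]-1 (2,1)[OXO/XO./XX.]-1 (2,2)[OXO/XO./X.X]+0*
p4 O@[OXO/XO./X.X]: (1,2)[OXO/XOO/X.X]-1 (2,1)[OXO/XO./XOX]+0*
p5 X@[OXO/XO./XOX]: (1,2)[OXO/XOX/XOX]+0*
p6 O@[OXO/XOX/XOX] terminal +0; root [.XO/XO./...] d5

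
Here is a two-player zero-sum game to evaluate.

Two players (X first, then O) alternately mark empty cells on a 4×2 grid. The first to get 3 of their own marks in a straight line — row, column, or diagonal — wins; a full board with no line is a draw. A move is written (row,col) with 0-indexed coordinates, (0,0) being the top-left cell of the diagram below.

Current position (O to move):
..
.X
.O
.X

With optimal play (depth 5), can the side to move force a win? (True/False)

O winning at [../.X/.O/.X]: False

ply 1, O at ../.X/.O/.X | (0,0)=+0→O./.X/.O/.X*; (0,1)=+0→.O/.X/.O/.X; (1,0)=+0→../OX/.O/.X; (2,0)=+0→../.X/OO/.X; (3,0)=+0→../.X/.O/OX
ply 2, X at O./.X/.O/.X | (0,1)=+0→OX/.X/.O/.X*; (1,0)=+0→O./XX/.O/.X; (2,0)=+0→O./.X/XO/.X; (3,0)=+0→O./.X/.O/XX
ply 3, O at OX/.X/.O/.X | (1,0)=+0→OX/OX/.O/.X*; (2,0)=+0→OX/.X/OO/.X; (3,0)=+0→OX/.X/.O/OX
ply 4, X at OX/OX/.O/.X | (2,0)=+0→OX/OX/XO/.X*; (3,0)=-1→OX/OX/.O/XX
ply 5, O at OX/OX/XO/.X | (3,0)=+0→OX/OX/XO/OX*
ply 6: OX/OX/XO/OX is terminal +0 (X); from ../.X/.O/.X depth 5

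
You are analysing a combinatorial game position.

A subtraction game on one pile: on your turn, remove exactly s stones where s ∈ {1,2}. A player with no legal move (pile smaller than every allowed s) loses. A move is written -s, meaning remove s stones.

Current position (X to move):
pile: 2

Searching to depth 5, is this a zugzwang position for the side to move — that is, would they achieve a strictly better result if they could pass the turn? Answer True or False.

zugzwang(2, X) = False

ply 1, X at 2 | -1=-1→1; -2=+1→0*
ply 2: 0 is terminal -1 (O); from 2 depth 5
if X skipped the turn, O would face:
~ ply 1, O at 2 | -1=-1→1; -2=+1→0*
~ ply 2: 0 is terminal -1 (X); from 2 depth 5
compare (X): move=+1 vs pass=-1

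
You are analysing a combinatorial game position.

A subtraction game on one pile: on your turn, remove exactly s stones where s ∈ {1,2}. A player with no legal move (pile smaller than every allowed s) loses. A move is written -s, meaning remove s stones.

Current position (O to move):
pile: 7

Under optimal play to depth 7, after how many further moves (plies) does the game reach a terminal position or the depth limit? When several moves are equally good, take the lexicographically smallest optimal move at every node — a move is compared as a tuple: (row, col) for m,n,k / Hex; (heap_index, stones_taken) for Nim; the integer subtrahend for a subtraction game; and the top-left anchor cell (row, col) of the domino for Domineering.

[7] O move#1: -1:+1/6*, -2:-1/5
[6] X move#2: -1:-1/5*, -2:-1/4
[5] O move#3: -1:-1/4, -2:+1/3*
[3] X move#4: -1:-1/2*, -2:-1/1
[2] O move#5: -1:-1/1, -2:+1/0*
[0] end (terminal -1, X#6); searched 7 to 7

PV length from [7]: 5 plies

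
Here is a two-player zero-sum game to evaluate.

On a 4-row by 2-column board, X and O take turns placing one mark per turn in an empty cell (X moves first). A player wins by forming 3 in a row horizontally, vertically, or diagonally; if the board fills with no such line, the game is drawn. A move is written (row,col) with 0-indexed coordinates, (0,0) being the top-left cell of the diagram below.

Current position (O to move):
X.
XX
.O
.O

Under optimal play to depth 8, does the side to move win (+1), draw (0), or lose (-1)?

value(X./XX/.O/.O, O) = 0

p1 O@[X./XX/.O/.O]: (0,1)[XO/XX/.O/.O]-1 (2,0)[X./XX/OO/.O]+0* (3,0)[X./XX/.O/OO]-1
p2 X@[X./XX/OO/.O]: (0,1)[XX/XX/OO/.O]+0* (3,0)[X./XX/OO/XO]+0
p3 O@[XX/XX/OO/.O]: (3,0)[XX/XX/OO/OO]+0*
p4 X@[XX/XX/OO/OO] terminal +0; root [X./XX/.O/.O] d8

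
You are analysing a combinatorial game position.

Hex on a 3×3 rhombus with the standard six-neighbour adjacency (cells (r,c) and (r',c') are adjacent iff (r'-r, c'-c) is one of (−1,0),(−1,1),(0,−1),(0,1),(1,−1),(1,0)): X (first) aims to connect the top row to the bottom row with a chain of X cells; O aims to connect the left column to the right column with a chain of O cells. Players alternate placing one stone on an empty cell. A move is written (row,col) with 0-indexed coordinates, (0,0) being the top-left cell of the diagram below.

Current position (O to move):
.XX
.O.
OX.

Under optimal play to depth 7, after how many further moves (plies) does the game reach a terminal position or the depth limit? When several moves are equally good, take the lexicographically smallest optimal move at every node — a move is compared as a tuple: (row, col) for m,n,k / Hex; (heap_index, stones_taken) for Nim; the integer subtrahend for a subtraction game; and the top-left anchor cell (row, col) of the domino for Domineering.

ply 1, O at .XX/.O./OX. | (0,0)=-1→OXX/.O./OX.; (1,0)=-1→.XX/OO./OX.; (1,2)=+1→.XX/.OO/OX.*; (2,2)=-1→.XX/.O./OXO
ply 2: .XX/.OO/OX. is terminal -1 (X); from .XX/.O./OX. depth 7

PV length from [.XX/.O./OX.]: 1 ply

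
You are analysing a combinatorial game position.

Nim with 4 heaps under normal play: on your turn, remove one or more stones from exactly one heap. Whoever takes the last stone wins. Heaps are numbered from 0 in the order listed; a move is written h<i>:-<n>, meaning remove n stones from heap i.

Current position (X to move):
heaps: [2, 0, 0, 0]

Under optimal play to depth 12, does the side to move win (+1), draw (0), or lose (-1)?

value((2,0,0,0), X) = +1

p1 X@[(2,0,0,0)]: h0:-1[(1,0,0,0)]-1 h0:-2[(0,0,0,0)]+1*
p2 O@[(0,0,0,0)] terminal -1; root [(2,0,0,0)] d12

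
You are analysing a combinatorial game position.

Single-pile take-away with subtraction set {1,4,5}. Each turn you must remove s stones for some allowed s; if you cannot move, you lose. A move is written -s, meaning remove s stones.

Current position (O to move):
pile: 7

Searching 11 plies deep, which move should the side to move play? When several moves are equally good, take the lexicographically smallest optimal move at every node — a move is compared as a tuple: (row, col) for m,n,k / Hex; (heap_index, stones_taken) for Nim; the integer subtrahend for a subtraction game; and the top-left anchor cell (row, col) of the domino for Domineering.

ply 1, O at 7 | -1=-1→6; -4=-1→3; -5=+1→2*
ply 2, X at 2 | -1=-1→1*
ply 3, O at 1 | -1=+1→0*
ply 4: 0 is terminal -1 (X); from 7 depth 11

O's best at [7]: -5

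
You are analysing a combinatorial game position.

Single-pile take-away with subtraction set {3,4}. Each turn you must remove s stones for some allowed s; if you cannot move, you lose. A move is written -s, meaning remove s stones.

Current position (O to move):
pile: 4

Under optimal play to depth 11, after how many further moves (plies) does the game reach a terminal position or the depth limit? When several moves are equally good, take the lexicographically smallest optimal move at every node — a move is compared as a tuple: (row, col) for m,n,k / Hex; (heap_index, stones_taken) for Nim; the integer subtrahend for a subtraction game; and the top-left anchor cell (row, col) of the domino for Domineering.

ply 1, O at 4 | -3=+1→1*; -4=+1→0
ply 2: 1 is terminal -1 (X); from 4 depth 11

PV length from [4]: 1 ply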